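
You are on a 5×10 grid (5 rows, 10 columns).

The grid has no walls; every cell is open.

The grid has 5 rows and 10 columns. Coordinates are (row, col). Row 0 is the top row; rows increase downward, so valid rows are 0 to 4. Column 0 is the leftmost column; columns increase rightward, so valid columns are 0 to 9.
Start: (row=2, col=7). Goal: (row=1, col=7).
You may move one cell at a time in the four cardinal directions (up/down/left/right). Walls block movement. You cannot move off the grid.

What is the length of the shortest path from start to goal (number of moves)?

BFS from (row=2, col=7) until reaching (row=1, col=7):
  Distance 0: (row=2, col=7)
  Distance 1: (row=1, col=7), (row=2, col=6), (row=2, col=8), (row=3, col=7)  <- goal reached here
One shortest path (1 moves): (row=2, col=7) -> (row=1, col=7)

Answer: Shortest path length: 1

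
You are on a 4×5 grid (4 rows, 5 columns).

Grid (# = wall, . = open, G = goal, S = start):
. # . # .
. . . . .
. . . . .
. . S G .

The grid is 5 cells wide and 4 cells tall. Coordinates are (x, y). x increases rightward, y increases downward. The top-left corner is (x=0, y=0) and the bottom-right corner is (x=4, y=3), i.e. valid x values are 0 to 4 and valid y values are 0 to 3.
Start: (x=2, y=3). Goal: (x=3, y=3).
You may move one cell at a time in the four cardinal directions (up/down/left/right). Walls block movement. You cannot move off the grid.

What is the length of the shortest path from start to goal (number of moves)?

BFS from (x=2, y=3) until reaching (x=3, y=3):
  Distance 0: (x=2, y=3)
  Distance 1: (x=2, y=2), (x=1, y=3), (x=3, y=3)  <- goal reached here
One shortest path (1 moves): (x=2, y=3) -> (x=3, y=3)

Answer: Shortest path length: 1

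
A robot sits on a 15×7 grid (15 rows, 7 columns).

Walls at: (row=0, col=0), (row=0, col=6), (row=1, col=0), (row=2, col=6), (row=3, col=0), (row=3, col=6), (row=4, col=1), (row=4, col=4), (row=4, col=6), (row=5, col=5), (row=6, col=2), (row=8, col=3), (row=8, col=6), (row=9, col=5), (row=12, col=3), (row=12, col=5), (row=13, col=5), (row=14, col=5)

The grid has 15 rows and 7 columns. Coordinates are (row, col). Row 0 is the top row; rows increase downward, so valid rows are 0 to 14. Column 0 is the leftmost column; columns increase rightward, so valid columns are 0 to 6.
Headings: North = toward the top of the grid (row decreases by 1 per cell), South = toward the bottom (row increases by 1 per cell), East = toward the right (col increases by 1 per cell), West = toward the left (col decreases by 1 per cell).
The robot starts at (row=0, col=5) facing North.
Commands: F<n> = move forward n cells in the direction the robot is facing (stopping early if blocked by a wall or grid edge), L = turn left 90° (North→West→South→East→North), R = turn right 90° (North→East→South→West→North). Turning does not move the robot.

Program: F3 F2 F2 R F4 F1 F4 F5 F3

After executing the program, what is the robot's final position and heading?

Answer: Final position: (row=0, col=5), facing East

Derivation:
Start: (row=0, col=5), facing North
  F3: move forward 0/3 (blocked), now at (row=0, col=5)
  F2: move forward 0/2 (blocked), now at (row=0, col=5)
  F2: move forward 0/2 (blocked), now at (row=0, col=5)
  R: turn right, now facing East
  F4: move forward 0/4 (blocked), now at (row=0, col=5)
  F1: move forward 0/1 (blocked), now at (row=0, col=5)
  F4: move forward 0/4 (blocked), now at (row=0, col=5)
  F5: move forward 0/5 (blocked), now at (row=0, col=5)
  F3: move forward 0/3 (blocked), now at (row=0, col=5)
Final: (row=0, col=5), facing East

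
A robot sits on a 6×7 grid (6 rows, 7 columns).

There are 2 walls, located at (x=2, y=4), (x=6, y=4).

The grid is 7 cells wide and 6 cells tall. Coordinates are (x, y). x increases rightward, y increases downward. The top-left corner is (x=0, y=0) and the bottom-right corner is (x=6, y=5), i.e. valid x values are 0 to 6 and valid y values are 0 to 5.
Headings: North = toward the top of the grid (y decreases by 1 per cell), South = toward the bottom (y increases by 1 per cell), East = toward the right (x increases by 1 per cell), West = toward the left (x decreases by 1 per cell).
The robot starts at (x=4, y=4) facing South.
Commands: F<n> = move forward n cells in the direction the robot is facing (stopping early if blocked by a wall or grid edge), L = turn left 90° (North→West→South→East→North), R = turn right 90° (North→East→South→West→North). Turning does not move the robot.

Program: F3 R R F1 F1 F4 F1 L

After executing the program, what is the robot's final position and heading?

Answer: Final position: (x=4, y=0), facing West

Derivation:
Start: (x=4, y=4), facing South
  F3: move forward 1/3 (blocked), now at (x=4, y=5)
  R: turn right, now facing West
  R: turn right, now facing North
  F1: move forward 1, now at (x=4, y=4)
  F1: move forward 1, now at (x=4, y=3)
  F4: move forward 3/4 (blocked), now at (x=4, y=0)
  F1: move forward 0/1 (blocked), now at (x=4, y=0)
  L: turn left, now facing West
Final: (x=4, y=0), facing West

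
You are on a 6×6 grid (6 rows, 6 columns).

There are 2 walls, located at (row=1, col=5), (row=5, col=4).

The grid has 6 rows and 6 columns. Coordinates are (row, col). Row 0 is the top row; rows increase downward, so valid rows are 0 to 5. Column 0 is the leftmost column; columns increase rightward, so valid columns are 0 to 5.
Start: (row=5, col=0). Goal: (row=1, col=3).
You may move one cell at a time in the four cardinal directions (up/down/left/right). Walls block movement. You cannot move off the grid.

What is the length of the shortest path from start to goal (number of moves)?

BFS from (row=5, col=0) until reaching (row=1, col=3):
  Distance 0: (row=5, col=0)
  Distance 1: (row=4, col=0), (row=5, col=1)
  Distance 2: (row=3, col=0), (row=4, col=1), (row=5, col=2)
  Distance 3: (row=2, col=0), (row=3, col=1), (row=4, col=2), (row=5, col=3)
  Distance 4: (row=1, col=0), (row=2, col=1), (row=3, col=2), (row=4, col=3)
  Distance 5: (row=0, col=0), (row=1, col=1), (row=2, col=2), (row=3, col=3), (row=4, col=4)
  Distance 6: (row=0, col=1), (row=1, col=2), (row=2, col=3), (row=3, col=4), (row=4, col=5)
  Distance 7: (row=0, col=2), (row=1, col=3), (row=2, col=4), (row=3, col=5), (row=5, col=5)  <- goal reached here
One shortest path (7 moves): (row=5, col=0) -> (row=5, col=1) -> (row=5, col=2) -> (row=5, col=3) -> (row=4, col=3) -> (row=3, col=3) -> (row=2, col=3) -> (row=1, col=3)

Answer: Shortest path length: 7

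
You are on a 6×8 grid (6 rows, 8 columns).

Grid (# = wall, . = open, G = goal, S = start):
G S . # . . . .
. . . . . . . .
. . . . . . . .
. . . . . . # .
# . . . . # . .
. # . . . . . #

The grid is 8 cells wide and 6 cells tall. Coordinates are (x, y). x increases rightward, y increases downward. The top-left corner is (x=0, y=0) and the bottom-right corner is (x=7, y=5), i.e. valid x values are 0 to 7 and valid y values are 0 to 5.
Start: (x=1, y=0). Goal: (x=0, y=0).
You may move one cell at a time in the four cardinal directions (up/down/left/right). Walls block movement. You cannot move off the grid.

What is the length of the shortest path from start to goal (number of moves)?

Answer: Shortest path length: 1

Derivation:
BFS from (x=1, y=0) until reaching (x=0, y=0):
  Distance 0: (x=1, y=0)
  Distance 1: (x=0, y=0), (x=2, y=0), (x=1, y=1)  <- goal reached here
One shortest path (1 moves): (x=1, y=0) -> (x=0, y=0)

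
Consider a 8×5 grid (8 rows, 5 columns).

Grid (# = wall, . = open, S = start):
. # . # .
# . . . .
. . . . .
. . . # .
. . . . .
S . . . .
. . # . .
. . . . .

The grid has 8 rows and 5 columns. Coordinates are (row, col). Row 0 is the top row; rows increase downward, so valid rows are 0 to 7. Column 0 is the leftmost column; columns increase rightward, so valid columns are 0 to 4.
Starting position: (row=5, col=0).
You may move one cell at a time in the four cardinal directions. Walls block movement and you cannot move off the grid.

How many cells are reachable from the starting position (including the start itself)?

Answer: Reachable cells: 34

Derivation:
BFS flood-fill from (row=5, col=0):
  Distance 0: (row=5, col=0)
  Distance 1: (row=4, col=0), (row=5, col=1), (row=6, col=0)
  Distance 2: (row=3, col=0), (row=4, col=1), (row=5, col=2), (row=6, col=1), (row=7, col=0)
  Distance 3: (row=2, col=0), (row=3, col=1), (row=4, col=2), (row=5, col=3), (row=7, col=1)
  Distance 4: (row=2, col=1), (row=3, col=2), (row=4, col=3), (row=5, col=4), (row=6, col=3), (row=7, col=2)
  Distance 5: (row=1, col=1), (row=2, col=2), (row=4, col=4), (row=6, col=4), (row=7, col=3)
  Distance 6: (row=1, col=2), (row=2, col=3), (row=3, col=4), (row=7, col=4)
  Distance 7: (row=0, col=2), (row=1, col=3), (row=2, col=4)
  Distance 8: (row=1, col=4)
  Distance 9: (row=0, col=4)
Total reachable: 34 (grid has 35 open cells total)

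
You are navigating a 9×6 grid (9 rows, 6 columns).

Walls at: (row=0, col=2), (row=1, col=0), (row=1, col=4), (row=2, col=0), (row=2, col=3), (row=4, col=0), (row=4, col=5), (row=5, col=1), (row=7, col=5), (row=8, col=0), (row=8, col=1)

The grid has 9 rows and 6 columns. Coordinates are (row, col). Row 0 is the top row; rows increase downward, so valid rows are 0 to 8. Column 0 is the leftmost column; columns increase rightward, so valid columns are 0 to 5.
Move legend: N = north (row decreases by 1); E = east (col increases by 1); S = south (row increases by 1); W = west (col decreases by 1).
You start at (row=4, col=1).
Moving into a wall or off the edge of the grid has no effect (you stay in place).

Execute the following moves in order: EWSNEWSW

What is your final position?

Start: (row=4, col=1)
  E (east): (row=4, col=1) -> (row=4, col=2)
  W (west): (row=4, col=2) -> (row=4, col=1)
  S (south): blocked, stay at (row=4, col=1)
  N (north): (row=4, col=1) -> (row=3, col=1)
  E (east): (row=3, col=1) -> (row=3, col=2)
  W (west): (row=3, col=2) -> (row=3, col=1)
  S (south): (row=3, col=1) -> (row=4, col=1)
  W (west): blocked, stay at (row=4, col=1)
Final: (row=4, col=1)

Answer: Final position: (row=4, col=1)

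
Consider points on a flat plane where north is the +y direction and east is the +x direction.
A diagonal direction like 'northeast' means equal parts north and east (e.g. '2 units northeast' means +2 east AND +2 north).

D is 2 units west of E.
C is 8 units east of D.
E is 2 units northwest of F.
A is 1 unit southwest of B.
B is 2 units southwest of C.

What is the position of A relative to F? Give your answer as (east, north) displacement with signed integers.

Answer: A is at (east=1, north=-1) relative to F.

Derivation:
Place F at the origin (east=0, north=0).
  E is 2 units northwest of F: delta (east=-2, north=+2); E at (east=-2, north=2).
  D is 2 units west of E: delta (east=-2, north=+0); D at (east=-4, north=2).
  C is 8 units east of D: delta (east=+8, north=+0); C at (east=4, north=2).
  B is 2 units southwest of C: delta (east=-2, north=-2); B at (east=2, north=0).
  A is 1 unit southwest of B: delta (east=-1, north=-1); A at (east=1, north=-1).
Therefore A relative to F: (east=1, north=-1).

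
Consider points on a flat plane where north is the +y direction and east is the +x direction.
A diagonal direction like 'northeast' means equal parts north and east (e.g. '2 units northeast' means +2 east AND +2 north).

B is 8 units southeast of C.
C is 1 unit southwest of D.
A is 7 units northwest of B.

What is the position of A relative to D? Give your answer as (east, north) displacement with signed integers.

Answer: A is at (east=0, north=-2) relative to D.

Derivation:
Place D at the origin (east=0, north=0).
  C is 1 unit southwest of D: delta (east=-1, north=-1); C at (east=-1, north=-1).
  B is 8 units southeast of C: delta (east=+8, north=-8); B at (east=7, north=-9).
  A is 7 units northwest of B: delta (east=-7, north=+7); A at (east=0, north=-2).
Therefore A relative to D: (east=0, north=-2).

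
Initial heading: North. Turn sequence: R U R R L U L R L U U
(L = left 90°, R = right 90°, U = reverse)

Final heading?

Answer: Final heading: East

Derivation:
Start: North
  R (right (90° clockwise)) -> East
  U (U-turn (180°)) -> West
  R (right (90° clockwise)) -> North
  R (right (90° clockwise)) -> East
  L (left (90° counter-clockwise)) -> North
  U (U-turn (180°)) -> South
  L (left (90° counter-clockwise)) -> East
  R (right (90° clockwise)) -> South
  L (left (90° counter-clockwise)) -> East
  U (U-turn (180°)) -> West
  U (U-turn (180°)) -> East
Final: East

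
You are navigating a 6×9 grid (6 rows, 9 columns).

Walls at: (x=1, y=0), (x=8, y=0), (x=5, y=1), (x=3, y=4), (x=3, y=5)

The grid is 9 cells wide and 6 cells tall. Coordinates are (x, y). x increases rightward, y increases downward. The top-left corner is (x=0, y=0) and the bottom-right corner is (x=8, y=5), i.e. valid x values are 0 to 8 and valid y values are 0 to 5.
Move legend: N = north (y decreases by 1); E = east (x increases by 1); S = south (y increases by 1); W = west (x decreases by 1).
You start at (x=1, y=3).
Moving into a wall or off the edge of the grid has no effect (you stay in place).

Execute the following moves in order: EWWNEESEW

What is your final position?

Start: (x=1, y=3)
  E (east): (x=1, y=3) -> (x=2, y=3)
  W (west): (x=2, y=3) -> (x=1, y=3)
  W (west): (x=1, y=3) -> (x=0, y=3)
  N (north): (x=0, y=3) -> (x=0, y=2)
  E (east): (x=0, y=2) -> (x=1, y=2)
  E (east): (x=1, y=2) -> (x=2, y=2)
  S (south): (x=2, y=2) -> (x=2, y=3)
  E (east): (x=2, y=3) -> (x=3, y=3)
  W (west): (x=3, y=3) -> (x=2, y=3)
Final: (x=2, y=3)

Answer: Final position: (x=2, y=3)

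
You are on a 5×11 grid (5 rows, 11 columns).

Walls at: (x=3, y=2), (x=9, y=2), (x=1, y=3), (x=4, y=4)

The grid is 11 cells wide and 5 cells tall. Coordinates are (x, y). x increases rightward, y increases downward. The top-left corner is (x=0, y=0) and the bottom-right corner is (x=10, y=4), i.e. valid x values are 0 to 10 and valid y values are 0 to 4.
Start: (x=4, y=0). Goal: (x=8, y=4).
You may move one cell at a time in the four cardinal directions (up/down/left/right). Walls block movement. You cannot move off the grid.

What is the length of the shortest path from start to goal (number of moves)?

BFS from (x=4, y=0) until reaching (x=8, y=4):
  Distance 0: (x=4, y=0)
  Distance 1: (x=3, y=0), (x=5, y=0), (x=4, y=1)
  Distance 2: (x=2, y=0), (x=6, y=0), (x=3, y=1), (x=5, y=1), (x=4, y=2)
  Distance 3: (x=1, y=0), (x=7, y=0), (x=2, y=1), (x=6, y=1), (x=5, y=2), (x=4, y=3)
  Distance 4: (x=0, y=0), (x=8, y=0), (x=1, y=1), (x=7, y=1), (x=2, y=2), (x=6, y=2), (x=3, y=3), (x=5, y=3)
  Distance 5: (x=9, y=0), (x=0, y=1), (x=8, y=1), (x=1, y=2), (x=7, y=2), (x=2, y=3), (x=6, y=3), (x=3, y=4), (x=5, y=4)
  Distance 6: (x=10, y=0), (x=9, y=1), (x=0, y=2), (x=8, y=2), (x=7, y=3), (x=2, y=4), (x=6, y=4)
  Distance 7: (x=10, y=1), (x=0, y=3), (x=8, y=3), (x=1, y=4), (x=7, y=4)
  Distance 8: (x=10, y=2), (x=9, y=3), (x=0, y=4), (x=8, y=4)  <- goal reached here
One shortest path (8 moves): (x=4, y=0) -> (x=5, y=0) -> (x=6, y=0) -> (x=7, y=0) -> (x=8, y=0) -> (x=8, y=1) -> (x=8, y=2) -> (x=8, y=3) -> (x=8, y=4)

Answer: Shortest path length: 8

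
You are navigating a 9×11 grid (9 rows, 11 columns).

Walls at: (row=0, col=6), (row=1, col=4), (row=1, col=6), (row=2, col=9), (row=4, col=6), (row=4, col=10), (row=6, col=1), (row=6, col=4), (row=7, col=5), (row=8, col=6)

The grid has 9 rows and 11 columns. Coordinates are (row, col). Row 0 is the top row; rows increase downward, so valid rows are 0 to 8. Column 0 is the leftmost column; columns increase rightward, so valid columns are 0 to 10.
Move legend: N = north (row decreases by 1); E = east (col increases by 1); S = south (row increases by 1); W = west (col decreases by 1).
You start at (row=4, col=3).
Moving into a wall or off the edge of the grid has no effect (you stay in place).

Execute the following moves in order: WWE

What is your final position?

Start: (row=4, col=3)
  W (west): (row=4, col=3) -> (row=4, col=2)
  W (west): (row=4, col=2) -> (row=4, col=1)
  E (east): (row=4, col=1) -> (row=4, col=2)
Final: (row=4, col=2)

Answer: Final position: (row=4, col=2)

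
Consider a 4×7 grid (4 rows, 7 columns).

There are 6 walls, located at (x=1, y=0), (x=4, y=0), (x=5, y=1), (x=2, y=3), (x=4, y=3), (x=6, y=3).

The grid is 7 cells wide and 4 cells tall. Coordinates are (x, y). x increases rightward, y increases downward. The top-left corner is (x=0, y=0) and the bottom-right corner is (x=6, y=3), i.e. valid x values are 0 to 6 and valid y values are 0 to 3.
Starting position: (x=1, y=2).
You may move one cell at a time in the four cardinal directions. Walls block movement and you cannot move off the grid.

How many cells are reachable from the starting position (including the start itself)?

Answer: Reachable cells: 22

Derivation:
BFS flood-fill from (x=1, y=2):
  Distance 0: (x=1, y=2)
  Distance 1: (x=1, y=1), (x=0, y=2), (x=2, y=2), (x=1, y=3)
  Distance 2: (x=0, y=1), (x=2, y=1), (x=3, y=2), (x=0, y=3)
  Distance 3: (x=0, y=0), (x=2, y=0), (x=3, y=1), (x=4, y=2), (x=3, y=3)
  Distance 4: (x=3, y=0), (x=4, y=1), (x=5, y=2)
  Distance 5: (x=6, y=2), (x=5, y=3)
  Distance 6: (x=6, y=1)
  Distance 7: (x=6, y=0)
  Distance 8: (x=5, y=0)
Total reachable: 22 (grid has 22 open cells total)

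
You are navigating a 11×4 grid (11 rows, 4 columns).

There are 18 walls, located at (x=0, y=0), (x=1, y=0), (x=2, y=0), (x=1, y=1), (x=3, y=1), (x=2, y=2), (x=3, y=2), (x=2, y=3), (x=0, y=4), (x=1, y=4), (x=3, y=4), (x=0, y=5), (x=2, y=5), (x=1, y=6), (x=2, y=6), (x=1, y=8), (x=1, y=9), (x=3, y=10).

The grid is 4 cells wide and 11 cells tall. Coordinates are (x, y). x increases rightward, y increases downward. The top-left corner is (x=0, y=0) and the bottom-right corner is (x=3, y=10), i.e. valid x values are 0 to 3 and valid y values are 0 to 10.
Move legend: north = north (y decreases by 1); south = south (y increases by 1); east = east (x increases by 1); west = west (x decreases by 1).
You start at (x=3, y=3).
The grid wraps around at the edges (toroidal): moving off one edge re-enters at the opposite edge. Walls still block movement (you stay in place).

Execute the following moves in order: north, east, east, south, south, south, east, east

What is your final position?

Answer: Final position: (x=1, y=3)

Derivation:
Start: (x=3, y=3)
  north (north): blocked, stay at (x=3, y=3)
  east (east): (x=3, y=3) -> (x=0, y=3)
  east (east): (x=0, y=3) -> (x=1, y=3)
  [×3]south (south): blocked, stay at (x=1, y=3)
  east (east): blocked, stay at (x=1, y=3)
  east (east): blocked, stay at (x=1, y=3)
Final: (x=1, y=3)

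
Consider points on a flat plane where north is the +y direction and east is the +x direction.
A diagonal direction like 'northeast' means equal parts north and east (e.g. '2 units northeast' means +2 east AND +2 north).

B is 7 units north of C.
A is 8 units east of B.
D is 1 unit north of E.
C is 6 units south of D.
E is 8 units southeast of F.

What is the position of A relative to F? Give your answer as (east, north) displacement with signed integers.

Place F at the origin (east=0, north=0).
  E is 8 units southeast of F: delta (east=+8, north=-8); E at (east=8, north=-8).
  D is 1 unit north of E: delta (east=+0, north=+1); D at (east=8, north=-7).
  C is 6 units south of D: delta (east=+0, north=-6); C at (east=8, north=-13).
  B is 7 units north of C: delta (east=+0, north=+7); B at (east=8, north=-6).
  A is 8 units east of B: delta (east=+8, north=+0); A at (east=16, north=-6).
Therefore A relative to F: (east=16, north=-6).

Answer: A is at (east=16, north=-6) relative to F.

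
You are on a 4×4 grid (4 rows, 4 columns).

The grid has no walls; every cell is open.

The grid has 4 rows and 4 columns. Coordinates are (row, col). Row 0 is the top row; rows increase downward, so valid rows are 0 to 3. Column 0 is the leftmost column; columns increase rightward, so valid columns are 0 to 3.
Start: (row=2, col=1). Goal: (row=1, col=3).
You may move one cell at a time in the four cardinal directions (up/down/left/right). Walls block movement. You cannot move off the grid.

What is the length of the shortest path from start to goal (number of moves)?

BFS from (row=2, col=1) until reaching (row=1, col=3):
  Distance 0: (row=2, col=1)
  Distance 1: (row=1, col=1), (row=2, col=0), (row=2, col=2), (row=3, col=1)
  Distance 2: (row=0, col=1), (row=1, col=0), (row=1, col=2), (row=2, col=3), (row=3, col=0), (row=3, col=2)
  Distance 3: (row=0, col=0), (row=0, col=2), (row=1, col=3), (row=3, col=3)  <- goal reached here
One shortest path (3 moves): (row=2, col=1) -> (row=2, col=2) -> (row=2, col=3) -> (row=1, col=3)

Answer: Shortest path length: 3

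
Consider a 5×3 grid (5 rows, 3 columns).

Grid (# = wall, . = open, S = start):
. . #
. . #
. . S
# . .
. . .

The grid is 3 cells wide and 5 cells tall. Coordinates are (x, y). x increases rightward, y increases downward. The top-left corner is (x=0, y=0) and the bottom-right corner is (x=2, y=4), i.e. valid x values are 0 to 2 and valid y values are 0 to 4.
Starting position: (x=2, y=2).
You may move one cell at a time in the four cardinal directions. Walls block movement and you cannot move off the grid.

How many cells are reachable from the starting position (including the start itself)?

BFS flood-fill from (x=2, y=2):
  Distance 0: (x=2, y=2)
  Distance 1: (x=1, y=2), (x=2, y=3)
  Distance 2: (x=1, y=1), (x=0, y=2), (x=1, y=3), (x=2, y=4)
  Distance 3: (x=1, y=0), (x=0, y=1), (x=1, y=4)
  Distance 4: (x=0, y=0), (x=0, y=4)
Total reachable: 12 (grid has 12 open cells total)

Answer: Reachable cells: 12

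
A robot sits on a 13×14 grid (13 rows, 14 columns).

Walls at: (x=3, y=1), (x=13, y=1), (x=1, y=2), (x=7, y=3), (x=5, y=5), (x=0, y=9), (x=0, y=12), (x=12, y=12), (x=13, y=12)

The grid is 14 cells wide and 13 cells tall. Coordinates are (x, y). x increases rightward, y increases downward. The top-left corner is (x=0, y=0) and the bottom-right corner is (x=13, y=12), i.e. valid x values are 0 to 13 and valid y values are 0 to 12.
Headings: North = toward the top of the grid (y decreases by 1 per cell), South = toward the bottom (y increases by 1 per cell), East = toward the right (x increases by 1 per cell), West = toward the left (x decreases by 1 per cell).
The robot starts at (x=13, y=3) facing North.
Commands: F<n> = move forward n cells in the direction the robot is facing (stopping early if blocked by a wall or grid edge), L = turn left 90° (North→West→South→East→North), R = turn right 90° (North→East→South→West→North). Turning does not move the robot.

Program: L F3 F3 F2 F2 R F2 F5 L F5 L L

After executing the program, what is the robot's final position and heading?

Answer: Final position: (x=3, y=0), facing East

Derivation:
Start: (x=13, y=3), facing North
  L: turn left, now facing West
  F3: move forward 3, now at (x=10, y=3)
  F3: move forward 2/3 (blocked), now at (x=8, y=3)
  F2: move forward 0/2 (blocked), now at (x=8, y=3)
  F2: move forward 0/2 (blocked), now at (x=8, y=3)
  R: turn right, now facing North
  F2: move forward 2, now at (x=8, y=1)
  F5: move forward 1/5 (blocked), now at (x=8, y=0)
  L: turn left, now facing West
  F5: move forward 5, now at (x=3, y=0)
  L: turn left, now facing South
  L: turn left, now facing East
Final: (x=3, y=0), facing East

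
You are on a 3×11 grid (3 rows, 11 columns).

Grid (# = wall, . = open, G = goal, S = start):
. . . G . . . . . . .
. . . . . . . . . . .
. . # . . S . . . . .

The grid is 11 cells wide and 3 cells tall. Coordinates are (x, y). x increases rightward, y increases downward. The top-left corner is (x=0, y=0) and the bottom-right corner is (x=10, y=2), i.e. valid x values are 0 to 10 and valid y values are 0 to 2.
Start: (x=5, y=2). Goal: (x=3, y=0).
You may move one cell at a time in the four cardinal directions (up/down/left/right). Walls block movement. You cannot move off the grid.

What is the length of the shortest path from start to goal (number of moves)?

BFS from (x=5, y=2) until reaching (x=3, y=0):
  Distance 0: (x=5, y=2)
  Distance 1: (x=5, y=1), (x=4, y=2), (x=6, y=2)
  Distance 2: (x=5, y=0), (x=4, y=1), (x=6, y=1), (x=3, y=2), (x=7, y=2)
  Distance 3: (x=4, y=0), (x=6, y=0), (x=3, y=1), (x=7, y=1), (x=8, y=2)
  Distance 4: (x=3, y=0), (x=7, y=0), (x=2, y=1), (x=8, y=1), (x=9, y=2)  <- goal reached here
One shortest path (4 moves): (x=5, y=2) -> (x=4, y=2) -> (x=3, y=2) -> (x=3, y=1) -> (x=3, y=0)

Answer: Shortest path length: 4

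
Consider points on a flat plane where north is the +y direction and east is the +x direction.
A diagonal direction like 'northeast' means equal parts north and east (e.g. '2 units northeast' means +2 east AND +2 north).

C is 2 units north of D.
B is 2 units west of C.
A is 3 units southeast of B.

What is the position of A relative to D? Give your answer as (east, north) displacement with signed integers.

Answer: A is at (east=1, north=-1) relative to D.

Derivation:
Place D at the origin (east=0, north=0).
  C is 2 units north of D: delta (east=+0, north=+2); C at (east=0, north=2).
  B is 2 units west of C: delta (east=-2, north=+0); B at (east=-2, north=2).
  A is 3 units southeast of B: delta (east=+3, north=-3); A at (east=1, north=-1).
Therefore A relative to D: (east=1, north=-1).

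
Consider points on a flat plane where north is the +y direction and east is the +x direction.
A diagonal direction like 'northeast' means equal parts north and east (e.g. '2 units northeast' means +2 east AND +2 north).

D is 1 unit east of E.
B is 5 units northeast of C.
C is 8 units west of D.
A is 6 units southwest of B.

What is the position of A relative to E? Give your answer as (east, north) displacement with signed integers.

Place E at the origin (east=0, north=0).
  D is 1 unit east of E: delta (east=+1, north=+0); D at (east=1, north=0).
  C is 8 units west of D: delta (east=-8, north=+0); C at (east=-7, north=0).
  B is 5 units northeast of C: delta (east=+5, north=+5); B at (east=-2, north=5).
  A is 6 units southwest of B: delta (east=-6, north=-6); A at (east=-8, north=-1).
Therefore A relative to E: (east=-8, north=-1).

Answer: A is at (east=-8, north=-1) relative to E.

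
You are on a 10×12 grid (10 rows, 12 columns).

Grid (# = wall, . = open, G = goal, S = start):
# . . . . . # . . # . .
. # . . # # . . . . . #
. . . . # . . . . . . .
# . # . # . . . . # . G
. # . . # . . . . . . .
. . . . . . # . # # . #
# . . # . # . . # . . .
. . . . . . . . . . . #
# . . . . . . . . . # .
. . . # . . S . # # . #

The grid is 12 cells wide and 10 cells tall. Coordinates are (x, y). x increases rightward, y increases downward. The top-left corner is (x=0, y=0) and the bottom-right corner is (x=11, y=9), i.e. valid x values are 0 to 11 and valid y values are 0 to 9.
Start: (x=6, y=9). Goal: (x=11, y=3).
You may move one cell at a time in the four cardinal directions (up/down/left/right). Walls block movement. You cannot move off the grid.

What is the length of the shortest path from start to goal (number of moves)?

Answer: Shortest path length: 11

Derivation:
BFS from (x=6, y=9) until reaching (x=11, y=3):
  Distance 0: (x=6, y=9)
  Distance 1: (x=6, y=8), (x=5, y=9), (x=7, y=9)
  Distance 2: (x=6, y=7), (x=5, y=8), (x=7, y=8), (x=4, y=9)
  Distance 3: (x=6, y=6), (x=5, y=7), (x=7, y=7), (x=4, y=8), (x=8, y=8)
  Distance 4: (x=7, y=6), (x=4, y=7), (x=8, y=7), (x=3, y=8), (x=9, y=8)
  Distance 5: (x=7, y=5), (x=4, y=6), (x=3, y=7), (x=9, y=7), (x=2, y=8)
  Distance 6: (x=7, y=4), (x=4, y=5), (x=9, y=6), (x=2, y=7), (x=10, y=7), (x=1, y=8), (x=2, y=9)
  Distance 7: (x=7, y=3), (x=6, y=4), (x=8, y=4), (x=3, y=5), (x=5, y=5), (x=2, y=6), (x=10, y=6), (x=1, y=7), (x=1, y=9)
  Distance 8: (x=7, y=2), (x=6, y=3), (x=8, y=3), (x=3, y=4), (x=5, y=4), (x=9, y=4), (x=2, y=5), (x=10, y=5), (x=1, y=6), (x=11, y=6), (x=0, y=7), (x=0, y=9)
  Distance 9: (x=7, y=1), (x=6, y=2), (x=8, y=2), (x=3, y=3), (x=5, y=3), (x=2, y=4), (x=10, y=4), (x=1, y=5)
  Distance 10: (x=7, y=0), (x=6, y=1), (x=8, y=1), (x=3, y=2), (x=5, y=2), (x=9, y=2), (x=10, y=3), (x=11, y=4), (x=0, y=5)
  Distance 11: (x=8, y=0), (x=3, y=1), (x=9, y=1), (x=2, y=2), (x=10, y=2), (x=11, y=3), (x=0, y=4)  <- goal reached here
One shortest path (11 moves): (x=6, y=9) -> (x=7, y=9) -> (x=7, y=8) -> (x=8, y=8) -> (x=9, y=8) -> (x=9, y=7) -> (x=10, y=7) -> (x=10, y=6) -> (x=10, y=5) -> (x=10, y=4) -> (x=11, y=4) -> (x=11, y=3)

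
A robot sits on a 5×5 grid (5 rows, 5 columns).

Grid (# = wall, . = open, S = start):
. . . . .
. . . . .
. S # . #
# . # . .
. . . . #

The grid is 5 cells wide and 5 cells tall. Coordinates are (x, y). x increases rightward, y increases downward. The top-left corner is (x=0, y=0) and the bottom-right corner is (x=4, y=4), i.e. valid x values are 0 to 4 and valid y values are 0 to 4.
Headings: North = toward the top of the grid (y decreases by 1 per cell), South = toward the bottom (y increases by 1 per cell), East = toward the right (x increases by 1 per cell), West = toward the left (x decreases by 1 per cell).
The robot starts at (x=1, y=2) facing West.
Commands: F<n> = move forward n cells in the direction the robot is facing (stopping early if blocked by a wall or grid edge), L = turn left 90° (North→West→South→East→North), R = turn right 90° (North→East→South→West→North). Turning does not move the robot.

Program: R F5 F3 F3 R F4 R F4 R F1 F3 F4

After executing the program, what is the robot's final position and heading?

Start: (x=1, y=2), facing West
  R: turn right, now facing North
  F5: move forward 2/5 (blocked), now at (x=1, y=0)
  F3: move forward 0/3 (blocked), now at (x=1, y=0)
  F3: move forward 0/3 (blocked), now at (x=1, y=0)
  R: turn right, now facing East
  F4: move forward 3/4 (blocked), now at (x=4, y=0)
  R: turn right, now facing South
  F4: move forward 1/4 (blocked), now at (x=4, y=1)
  R: turn right, now facing West
  F1: move forward 1, now at (x=3, y=1)
  F3: move forward 3, now at (x=0, y=1)
  F4: move forward 0/4 (blocked), now at (x=0, y=1)
Final: (x=0, y=1), facing West

Answer: Final position: (x=0, y=1), facing West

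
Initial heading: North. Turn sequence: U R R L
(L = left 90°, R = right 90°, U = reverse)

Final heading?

Start: North
  U (U-turn (180°)) -> South
  R (right (90° clockwise)) -> West
  R (right (90° clockwise)) -> North
  L (left (90° counter-clockwise)) -> West
Final: West

Answer: Final heading: West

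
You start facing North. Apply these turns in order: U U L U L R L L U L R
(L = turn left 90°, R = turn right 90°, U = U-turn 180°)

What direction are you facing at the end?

Answer: Final heading: East

Derivation:
Start: North
  U (U-turn (180°)) -> South
  U (U-turn (180°)) -> North
  L (left (90° counter-clockwise)) -> West
  U (U-turn (180°)) -> East
  L (left (90° counter-clockwise)) -> North
  R (right (90° clockwise)) -> East
  L (left (90° counter-clockwise)) -> North
  L (left (90° counter-clockwise)) -> West
  U (U-turn (180°)) -> East
  L (left (90° counter-clockwise)) -> North
  R (right (90° clockwise)) -> East
Final: East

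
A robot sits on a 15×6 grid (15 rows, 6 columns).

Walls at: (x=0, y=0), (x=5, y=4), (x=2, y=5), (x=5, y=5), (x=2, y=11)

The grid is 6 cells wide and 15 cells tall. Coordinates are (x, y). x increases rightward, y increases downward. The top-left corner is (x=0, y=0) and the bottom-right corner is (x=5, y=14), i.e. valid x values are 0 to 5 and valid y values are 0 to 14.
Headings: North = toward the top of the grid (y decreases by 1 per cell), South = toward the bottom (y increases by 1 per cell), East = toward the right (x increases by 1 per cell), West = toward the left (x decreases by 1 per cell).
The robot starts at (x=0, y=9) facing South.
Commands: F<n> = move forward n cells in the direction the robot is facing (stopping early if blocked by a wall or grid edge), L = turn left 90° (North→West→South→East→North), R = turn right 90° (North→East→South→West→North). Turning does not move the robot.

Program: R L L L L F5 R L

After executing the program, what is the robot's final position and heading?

Start: (x=0, y=9), facing South
  R: turn right, now facing West
  L: turn left, now facing South
  L: turn left, now facing East
  L: turn left, now facing North
  L: turn left, now facing West
  F5: move forward 0/5 (blocked), now at (x=0, y=9)
  R: turn right, now facing North
  L: turn left, now facing West
Final: (x=0, y=9), facing West

Answer: Final position: (x=0, y=9), facing West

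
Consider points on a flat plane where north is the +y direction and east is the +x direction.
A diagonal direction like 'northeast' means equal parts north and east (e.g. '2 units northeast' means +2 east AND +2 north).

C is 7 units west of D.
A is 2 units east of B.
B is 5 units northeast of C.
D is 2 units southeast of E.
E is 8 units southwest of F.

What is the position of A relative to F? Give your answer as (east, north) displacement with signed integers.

Answer: A is at (east=-6, north=-5) relative to F.

Derivation:
Place F at the origin (east=0, north=0).
  E is 8 units southwest of F: delta (east=-8, north=-8); E at (east=-8, north=-8).
  D is 2 units southeast of E: delta (east=+2, north=-2); D at (east=-6, north=-10).
  C is 7 units west of D: delta (east=-7, north=+0); C at (east=-13, north=-10).
  B is 5 units northeast of C: delta (east=+5, north=+5); B at (east=-8, north=-5).
  A is 2 units east of B: delta (east=+2, north=+0); A at (east=-6, north=-5).
Therefore A relative to F: (east=-6, north=-5).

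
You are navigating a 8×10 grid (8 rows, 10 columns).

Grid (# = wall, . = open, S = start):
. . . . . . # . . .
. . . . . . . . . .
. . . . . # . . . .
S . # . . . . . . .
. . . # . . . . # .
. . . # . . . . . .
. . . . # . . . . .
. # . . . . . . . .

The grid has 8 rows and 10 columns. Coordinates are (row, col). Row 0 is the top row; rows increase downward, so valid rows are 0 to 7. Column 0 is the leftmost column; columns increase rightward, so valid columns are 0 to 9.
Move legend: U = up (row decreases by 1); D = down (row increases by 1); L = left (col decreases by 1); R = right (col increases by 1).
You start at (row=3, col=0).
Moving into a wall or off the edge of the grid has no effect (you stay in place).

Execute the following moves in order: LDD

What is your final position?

Start: (row=3, col=0)
  L (left): blocked, stay at (row=3, col=0)
  D (down): (row=3, col=0) -> (row=4, col=0)
  D (down): (row=4, col=0) -> (row=5, col=0)
Final: (row=5, col=0)

Answer: Final position: (row=5, col=0)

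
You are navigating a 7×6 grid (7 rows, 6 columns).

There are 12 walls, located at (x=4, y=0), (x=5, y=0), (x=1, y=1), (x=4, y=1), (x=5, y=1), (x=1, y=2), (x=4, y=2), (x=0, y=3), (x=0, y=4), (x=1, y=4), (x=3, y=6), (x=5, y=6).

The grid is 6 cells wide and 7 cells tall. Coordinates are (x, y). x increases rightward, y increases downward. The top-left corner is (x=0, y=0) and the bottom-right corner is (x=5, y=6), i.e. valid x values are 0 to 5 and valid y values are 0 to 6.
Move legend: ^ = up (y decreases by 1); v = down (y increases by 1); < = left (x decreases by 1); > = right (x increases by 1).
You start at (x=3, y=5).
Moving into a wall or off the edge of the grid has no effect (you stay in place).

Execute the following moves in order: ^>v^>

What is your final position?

Answer: Final position: (x=5, y=4)

Derivation:
Start: (x=3, y=5)
  ^ (up): (x=3, y=5) -> (x=3, y=4)
  > (right): (x=3, y=4) -> (x=4, y=4)
  v (down): (x=4, y=4) -> (x=4, y=5)
  ^ (up): (x=4, y=5) -> (x=4, y=4)
  > (right): (x=4, y=4) -> (x=5, y=4)
Final: (x=5, y=4)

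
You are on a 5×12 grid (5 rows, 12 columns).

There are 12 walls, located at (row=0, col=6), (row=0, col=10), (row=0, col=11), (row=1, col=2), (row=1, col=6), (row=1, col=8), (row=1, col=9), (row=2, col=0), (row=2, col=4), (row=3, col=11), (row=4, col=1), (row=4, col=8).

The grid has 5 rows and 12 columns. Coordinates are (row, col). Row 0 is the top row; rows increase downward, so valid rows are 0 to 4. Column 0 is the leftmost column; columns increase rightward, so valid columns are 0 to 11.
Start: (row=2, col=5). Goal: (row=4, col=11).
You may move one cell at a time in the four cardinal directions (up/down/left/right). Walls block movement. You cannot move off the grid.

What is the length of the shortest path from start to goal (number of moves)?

BFS from (row=2, col=5) until reaching (row=4, col=11):
  Distance 0: (row=2, col=5)
  Distance 1: (row=1, col=5), (row=2, col=6), (row=3, col=5)
  Distance 2: (row=0, col=5), (row=1, col=4), (row=2, col=7), (row=3, col=4), (row=3, col=6), (row=4, col=5)
  Distance 3: (row=0, col=4), (row=1, col=3), (row=1, col=7), (row=2, col=8), (row=3, col=3), (row=3, col=7), (row=4, col=4), (row=4, col=6)
  Distance 4: (row=0, col=3), (row=0, col=7), (row=2, col=3), (row=2, col=9), (row=3, col=2), (row=3, col=8), (row=4, col=3), (row=4, col=7)
  Distance 5: (row=0, col=2), (row=0, col=8), (row=2, col=2), (row=2, col=10), (row=3, col=1), (row=3, col=9), (row=4, col=2)
  Distance 6: (row=0, col=1), (row=0, col=9), (row=1, col=10), (row=2, col=1), (row=2, col=11), (row=3, col=0), (row=3, col=10), (row=4, col=9)
  Distance 7: (row=0, col=0), (row=1, col=1), (row=1, col=11), (row=4, col=0), (row=4, col=10)
  Distance 8: (row=1, col=0), (row=4, col=11)  <- goal reached here
One shortest path (8 moves): (row=2, col=5) -> (row=2, col=6) -> (row=2, col=7) -> (row=2, col=8) -> (row=2, col=9) -> (row=2, col=10) -> (row=3, col=10) -> (row=4, col=10) -> (row=4, col=11)

Answer: Shortest path length: 8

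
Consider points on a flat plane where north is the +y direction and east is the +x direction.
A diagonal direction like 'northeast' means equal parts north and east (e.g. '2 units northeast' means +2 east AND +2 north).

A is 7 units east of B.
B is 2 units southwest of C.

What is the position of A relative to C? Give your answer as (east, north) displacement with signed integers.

Answer: A is at (east=5, north=-2) relative to C.

Derivation:
Place C at the origin (east=0, north=0).
  B is 2 units southwest of C: delta (east=-2, north=-2); B at (east=-2, north=-2).
  A is 7 units east of B: delta (east=+7, north=+0); A at (east=5, north=-2).
Therefore A relative to C: (east=5, north=-2).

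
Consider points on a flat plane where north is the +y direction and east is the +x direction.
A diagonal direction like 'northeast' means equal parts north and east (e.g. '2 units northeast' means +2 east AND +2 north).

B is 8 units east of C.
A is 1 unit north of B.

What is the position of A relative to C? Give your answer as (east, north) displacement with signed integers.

Place C at the origin (east=0, north=0).
  B is 8 units east of C: delta (east=+8, north=+0); B at (east=8, north=0).
  A is 1 unit north of B: delta (east=+0, north=+1); A at (east=8, north=1).
Therefore A relative to C: (east=8, north=1).

Answer: A is at (east=8, north=1) relative to C.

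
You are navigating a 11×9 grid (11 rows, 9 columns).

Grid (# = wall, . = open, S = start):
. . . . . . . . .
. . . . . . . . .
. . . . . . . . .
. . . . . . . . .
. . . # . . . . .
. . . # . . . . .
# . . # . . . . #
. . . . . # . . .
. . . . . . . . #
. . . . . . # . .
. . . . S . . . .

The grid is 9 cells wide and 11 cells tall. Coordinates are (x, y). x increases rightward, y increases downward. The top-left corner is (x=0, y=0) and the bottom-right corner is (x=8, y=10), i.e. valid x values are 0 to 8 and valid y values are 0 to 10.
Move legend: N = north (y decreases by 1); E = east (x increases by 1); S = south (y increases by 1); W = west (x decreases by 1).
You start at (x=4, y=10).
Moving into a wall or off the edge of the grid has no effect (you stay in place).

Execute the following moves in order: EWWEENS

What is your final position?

Start: (x=4, y=10)
  E (east): (x=4, y=10) -> (x=5, y=10)
  W (west): (x=5, y=10) -> (x=4, y=10)
  W (west): (x=4, y=10) -> (x=3, y=10)
  E (east): (x=3, y=10) -> (x=4, y=10)
  E (east): (x=4, y=10) -> (x=5, y=10)
  N (north): (x=5, y=10) -> (x=5, y=9)
  S (south): (x=5, y=9) -> (x=5, y=10)
Final: (x=5, y=10)

Answer: Final position: (x=5, y=10)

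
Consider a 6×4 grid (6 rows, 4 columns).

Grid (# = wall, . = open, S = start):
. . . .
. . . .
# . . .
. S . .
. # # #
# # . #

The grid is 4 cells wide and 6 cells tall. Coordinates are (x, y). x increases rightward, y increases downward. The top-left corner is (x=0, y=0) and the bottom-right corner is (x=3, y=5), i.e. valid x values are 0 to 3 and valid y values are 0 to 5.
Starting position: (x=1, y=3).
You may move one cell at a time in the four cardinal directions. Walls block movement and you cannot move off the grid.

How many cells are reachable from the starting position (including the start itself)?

Answer: Reachable cells: 16

Derivation:
BFS flood-fill from (x=1, y=3):
  Distance 0: (x=1, y=3)
  Distance 1: (x=1, y=2), (x=0, y=3), (x=2, y=3)
  Distance 2: (x=1, y=1), (x=2, y=2), (x=3, y=3), (x=0, y=4)
  Distance 3: (x=1, y=0), (x=0, y=1), (x=2, y=1), (x=3, y=2)
  Distance 4: (x=0, y=0), (x=2, y=0), (x=3, y=1)
  Distance 5: (x=3, y=0)
Total reachable: 16 (grid has 17 open cells total)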